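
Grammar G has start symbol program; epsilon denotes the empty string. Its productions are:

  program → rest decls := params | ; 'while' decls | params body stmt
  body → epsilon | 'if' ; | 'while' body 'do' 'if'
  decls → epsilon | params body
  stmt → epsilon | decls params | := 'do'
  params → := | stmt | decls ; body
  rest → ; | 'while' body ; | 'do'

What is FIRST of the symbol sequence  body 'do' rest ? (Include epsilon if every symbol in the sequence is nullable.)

Add FIRST(body)\{epsilon} = { 'if', 'while' }; body is nullable, continue.
'do' is a terminal; add {'do'} and stop.

{ 'do', 'if', 'while' }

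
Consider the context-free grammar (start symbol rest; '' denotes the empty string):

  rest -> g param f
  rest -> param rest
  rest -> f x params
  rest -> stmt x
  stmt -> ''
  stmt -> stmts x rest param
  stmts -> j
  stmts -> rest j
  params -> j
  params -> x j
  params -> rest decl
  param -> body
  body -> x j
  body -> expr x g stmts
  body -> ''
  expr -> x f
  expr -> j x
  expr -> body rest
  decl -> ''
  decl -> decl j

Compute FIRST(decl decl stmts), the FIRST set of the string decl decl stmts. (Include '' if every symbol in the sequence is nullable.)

Add FIRST(decl)\{''} = { j }; decl is nullable, continue.
Add FIRST(decl)\{''} = { j }; decl is nullable, continue.
Add FIRST(stmts) = { f, g, j, x }; stmts is not nullable, stop.

{ f, g, j, x }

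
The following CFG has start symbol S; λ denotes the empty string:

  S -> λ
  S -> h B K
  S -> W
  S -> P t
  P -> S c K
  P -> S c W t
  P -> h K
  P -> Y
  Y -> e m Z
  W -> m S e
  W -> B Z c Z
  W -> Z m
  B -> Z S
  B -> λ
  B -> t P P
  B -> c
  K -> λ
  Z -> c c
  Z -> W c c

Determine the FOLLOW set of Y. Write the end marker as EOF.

{ EOF, c, e, h, m, t }

In P -> Y: Y is at the end, add FOLLOW(P) = { EOF, c, e, h, m, t }.
Union: FOLLOW(Y) = { EOF, c, e, h, m, t }.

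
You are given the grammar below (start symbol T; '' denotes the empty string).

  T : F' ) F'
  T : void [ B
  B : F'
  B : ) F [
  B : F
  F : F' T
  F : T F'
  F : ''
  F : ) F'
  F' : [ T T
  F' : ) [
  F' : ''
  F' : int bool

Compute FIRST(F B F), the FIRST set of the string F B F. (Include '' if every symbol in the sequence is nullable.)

{ ), [, int, void, '' }

Add FIRST(F)\{''} = { ), [, int, void }; F is nullable, continue.
Add FIRST(B)\{''} = { ), [, int, void }; B is nullable, continue.
Add FIRST(F)\{''} = { ), [, int, void }; F is nullable, continue.
Every symbol is nullable, so include ''.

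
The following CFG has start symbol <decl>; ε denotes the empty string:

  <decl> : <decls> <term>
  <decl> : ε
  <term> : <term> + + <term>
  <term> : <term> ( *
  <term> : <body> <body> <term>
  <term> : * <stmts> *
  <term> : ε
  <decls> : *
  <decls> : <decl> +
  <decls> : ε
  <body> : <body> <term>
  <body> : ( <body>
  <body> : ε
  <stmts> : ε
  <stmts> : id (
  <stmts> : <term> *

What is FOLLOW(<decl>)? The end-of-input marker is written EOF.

<decl> is the start symbol, so EOF ∈ FOLLOW(<decl>).
In <decls> : <decl> +: add FIRST(+) = { + }.
Union: FOLLOW(<decl>) = { EOF, + }.

{ EOF, + }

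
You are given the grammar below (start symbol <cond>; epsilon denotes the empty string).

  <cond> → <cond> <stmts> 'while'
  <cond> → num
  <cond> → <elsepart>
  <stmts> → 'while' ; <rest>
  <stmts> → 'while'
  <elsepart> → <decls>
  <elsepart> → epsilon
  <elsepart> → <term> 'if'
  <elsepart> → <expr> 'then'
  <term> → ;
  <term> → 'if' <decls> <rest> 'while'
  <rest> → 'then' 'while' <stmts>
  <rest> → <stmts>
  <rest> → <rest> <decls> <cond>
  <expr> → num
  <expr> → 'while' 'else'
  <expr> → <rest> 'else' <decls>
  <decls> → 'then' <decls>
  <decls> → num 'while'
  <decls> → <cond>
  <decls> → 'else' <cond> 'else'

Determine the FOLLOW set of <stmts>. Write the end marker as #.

In <cond> → <cond> <stmts> 'while': add FIRST('while') = { 'while' }.
In <rest> → 'then' 'while' <stmts>: <stmts> is at the end, add FOLLOW(<rest>) = { 'else', 'if', 'then', 'while', ;, num }.
In <rest> → <stmts>: <stmts> is at the end, add FOLLOW(<rest>) = { 'else', 'if', 'then', 'while', ;, num }.
Union: FOLLOW(<stmts>) = { 'else', 'if', 'then', 'while', ;, num }.

{ 'else', 'if', 'then', 'while', ;, num }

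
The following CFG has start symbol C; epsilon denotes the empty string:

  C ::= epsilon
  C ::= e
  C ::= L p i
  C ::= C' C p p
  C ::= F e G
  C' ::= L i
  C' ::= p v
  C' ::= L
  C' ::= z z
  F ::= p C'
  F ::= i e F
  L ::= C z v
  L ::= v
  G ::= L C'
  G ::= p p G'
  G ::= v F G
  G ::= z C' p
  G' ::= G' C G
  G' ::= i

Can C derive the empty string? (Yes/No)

Yes

C has an epsilon-production, so C ⇒ epsilon.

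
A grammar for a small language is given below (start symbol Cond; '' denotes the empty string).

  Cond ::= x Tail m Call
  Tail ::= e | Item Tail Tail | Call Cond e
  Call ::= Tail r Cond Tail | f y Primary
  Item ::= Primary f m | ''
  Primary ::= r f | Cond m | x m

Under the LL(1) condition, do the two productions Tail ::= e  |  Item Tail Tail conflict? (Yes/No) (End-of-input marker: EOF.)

FIRST(e) = { e } and FIRST(Item Tail Tail) = { e, f, r, x }.
Both contain e, so the two alternatives are not disjoint — LL(1) conflict.

Yes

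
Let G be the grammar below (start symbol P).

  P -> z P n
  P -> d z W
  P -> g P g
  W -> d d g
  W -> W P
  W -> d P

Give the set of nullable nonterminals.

No nonterminal has an empty production or an RHS whose symbols are all nullable.

{ } (none)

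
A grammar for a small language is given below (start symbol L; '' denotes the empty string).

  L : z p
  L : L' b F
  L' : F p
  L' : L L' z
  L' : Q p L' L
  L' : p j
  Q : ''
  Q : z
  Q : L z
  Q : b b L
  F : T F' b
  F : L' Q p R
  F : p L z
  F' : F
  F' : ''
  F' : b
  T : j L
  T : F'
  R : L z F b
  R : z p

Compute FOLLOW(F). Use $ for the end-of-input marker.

{ $, b, j, p, z }

In L : L' b F: F is at the end, add FOLLOW(L) = { $, b, j, p, z }.
In L' : F p: add FIRST(p) = { p }.
In F' : F: F is at the end, add FOLLOW(F') = { b, j, p, z }.
In R : L z F b: add FIRST(b) = { b }.
Union: FOLLOW(F) = { $, b, j, p, z }.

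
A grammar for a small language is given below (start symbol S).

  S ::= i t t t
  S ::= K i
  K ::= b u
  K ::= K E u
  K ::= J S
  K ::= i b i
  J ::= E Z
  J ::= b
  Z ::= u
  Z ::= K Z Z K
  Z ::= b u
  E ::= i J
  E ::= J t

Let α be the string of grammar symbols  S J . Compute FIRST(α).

{ b, i }

Add FIRST(S) = { b, i }; S is not nullable, stop.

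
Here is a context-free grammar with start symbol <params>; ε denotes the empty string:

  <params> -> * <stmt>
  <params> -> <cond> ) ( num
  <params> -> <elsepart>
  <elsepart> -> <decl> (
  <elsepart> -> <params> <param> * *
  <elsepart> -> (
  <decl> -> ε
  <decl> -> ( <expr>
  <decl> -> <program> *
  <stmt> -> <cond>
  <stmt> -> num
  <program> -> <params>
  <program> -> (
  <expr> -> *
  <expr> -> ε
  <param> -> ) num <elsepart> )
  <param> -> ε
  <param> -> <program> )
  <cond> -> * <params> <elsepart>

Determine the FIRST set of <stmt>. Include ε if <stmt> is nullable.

From <stmt> -> <cond>: add FIRST(<cond>) = { * }.
<stmt> -> num contributes {num}.
Union: FIRST(<stmt>) = { *, num }.

{ *, num }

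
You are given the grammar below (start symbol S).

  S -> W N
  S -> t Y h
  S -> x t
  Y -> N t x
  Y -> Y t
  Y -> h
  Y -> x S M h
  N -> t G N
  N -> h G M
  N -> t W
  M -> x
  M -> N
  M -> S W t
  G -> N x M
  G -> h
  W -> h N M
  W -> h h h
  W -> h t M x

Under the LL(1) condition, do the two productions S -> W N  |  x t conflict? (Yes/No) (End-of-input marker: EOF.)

No

FIRST(W N) = { h } and FIRST(x t) = { x }.
The FIRST sets are disjoint and neither alternative is nullable — no conflict.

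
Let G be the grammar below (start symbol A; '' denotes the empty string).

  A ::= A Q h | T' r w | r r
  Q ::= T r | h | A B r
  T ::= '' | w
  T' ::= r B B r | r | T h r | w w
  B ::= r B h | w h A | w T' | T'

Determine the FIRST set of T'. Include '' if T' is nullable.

{ h, r, w }

T' ::= r B B r contributes {r}.
T' ::= r contributes {r}.
From T' ::= T h r: T nullable, take FIRST(T) ∪ {h} = { h, w }.
T' ::= w w contributes {w}.
Union: FIRST(T') = { h, r, w }.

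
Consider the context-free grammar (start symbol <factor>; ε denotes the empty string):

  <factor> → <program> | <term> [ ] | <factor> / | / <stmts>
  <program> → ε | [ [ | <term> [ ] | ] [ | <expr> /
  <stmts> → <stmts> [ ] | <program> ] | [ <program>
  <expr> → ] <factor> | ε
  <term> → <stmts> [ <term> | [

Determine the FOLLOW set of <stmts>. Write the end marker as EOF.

{ EOF, /, [ }

In <factor> → / <stmts>: <stmts> is at the end, add FOLLOW(<factor>) = { EOF, / }.
In <stmts> → <stmts> [ ]: add FIRST([ ]) = { [ }.
In <term> → <stmts> [ <term>: add FIRST([ <term>) = { [ }.
Union: FOLLOW(<stmts>) = { EOF, /, [ }.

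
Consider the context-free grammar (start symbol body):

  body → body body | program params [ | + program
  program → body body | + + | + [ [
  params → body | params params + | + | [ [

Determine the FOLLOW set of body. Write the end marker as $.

body is the start symbol, so $ ∈ FOLLOW(body).
In body → body body: add FIRST(body) = { + }.
In body → body body: body is at the end, add FOLLOW(body) = { $, +, [ }.
In program → body body: add FIRST(body) = { + }.
In program → body body: body is at the end, add FOLLOW(program) = { $, +, [ }.
In params → body: body is at the end, add FOLLOW(params) = { +, [ }.
Union: FOLLOW(body) = { $, +, [ }.

{ $, +, [ }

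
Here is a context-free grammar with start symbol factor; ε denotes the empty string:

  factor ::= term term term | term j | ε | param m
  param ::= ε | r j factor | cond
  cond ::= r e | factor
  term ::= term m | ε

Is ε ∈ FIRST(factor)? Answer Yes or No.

factor has an ε-production, so factor ⇒ ε.

Yes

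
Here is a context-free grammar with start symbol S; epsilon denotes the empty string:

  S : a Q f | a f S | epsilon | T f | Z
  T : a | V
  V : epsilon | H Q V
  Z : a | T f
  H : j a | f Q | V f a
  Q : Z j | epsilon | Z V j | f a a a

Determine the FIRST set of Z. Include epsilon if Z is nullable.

{ a, f, j }

Z : a contributes {a}.
From Z : T f: T nullable, take FIRST(T) ∪ {f} = { a, f, j }.
Union: FIRST(Z) = { a, f, j }.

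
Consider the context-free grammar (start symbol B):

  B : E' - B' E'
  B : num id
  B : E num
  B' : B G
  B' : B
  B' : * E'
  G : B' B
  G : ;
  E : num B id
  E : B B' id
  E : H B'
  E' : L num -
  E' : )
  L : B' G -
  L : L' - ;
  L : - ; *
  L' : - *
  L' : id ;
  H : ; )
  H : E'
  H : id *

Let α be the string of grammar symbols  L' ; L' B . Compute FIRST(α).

{ -, id }

Add FIRST(L') = { -, id }; L' is not nullable, stop.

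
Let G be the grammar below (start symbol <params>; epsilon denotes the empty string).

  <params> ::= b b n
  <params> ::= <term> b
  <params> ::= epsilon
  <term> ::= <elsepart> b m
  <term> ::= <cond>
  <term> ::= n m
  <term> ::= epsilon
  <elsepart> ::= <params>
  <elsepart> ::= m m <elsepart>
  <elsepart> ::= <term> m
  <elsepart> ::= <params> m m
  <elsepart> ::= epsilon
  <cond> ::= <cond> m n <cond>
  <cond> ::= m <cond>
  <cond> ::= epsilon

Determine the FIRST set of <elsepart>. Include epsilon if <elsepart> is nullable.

{ b, m, n, epsilon }

From <elsepart> ::= <params>: add FIRST(<params>) = { b, m, n, epsilon } (including epsilon since <params> is nullable).
<elsepart> ::= m m <elsepart> contributes {m}.
From <elsepart> ::= <term> m: <term> nullable, take FIRST(<term>) ∪ {m} = { b, m, n }.
From <elsepart> ::= <params> m m: <params> nullable, take FIRST(<params>) ∪ {m} = { b, m, n }.
<elsepart> ::= epsilon contributes epsilon.
Union: FIRST(<elsepart>) = { b, m, n, epsilon }.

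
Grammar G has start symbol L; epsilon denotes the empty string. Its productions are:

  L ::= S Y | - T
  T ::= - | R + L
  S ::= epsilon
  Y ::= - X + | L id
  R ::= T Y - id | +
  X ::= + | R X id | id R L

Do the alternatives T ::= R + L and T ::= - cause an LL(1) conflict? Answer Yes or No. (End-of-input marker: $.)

Yes

FIRST(R + L) = { +, - } and FIRST(-) = { - }.
Both contain -, so the two alternatives are not disjoint — LL(1) conflict.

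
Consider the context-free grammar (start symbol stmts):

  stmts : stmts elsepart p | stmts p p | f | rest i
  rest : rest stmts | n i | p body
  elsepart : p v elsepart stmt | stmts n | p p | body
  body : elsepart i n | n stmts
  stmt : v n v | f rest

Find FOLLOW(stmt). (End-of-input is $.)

{ f, i, p, v }

In elsepart : p v elsepart stmt: stmt is at the end, add FOLLOW(elsepart) = { f, i, p, v }.
Union: FOLLOW(stmt) = { f, i, p, v }.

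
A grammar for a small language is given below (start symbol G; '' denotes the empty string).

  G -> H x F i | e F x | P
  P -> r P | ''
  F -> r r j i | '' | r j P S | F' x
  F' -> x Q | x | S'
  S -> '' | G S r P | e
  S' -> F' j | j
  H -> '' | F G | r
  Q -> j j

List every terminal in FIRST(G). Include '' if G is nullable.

{ e, j, r, x, '' }

From G -> H x F i: H nullable, take FIRST(H) ∪ {x} = { e, j, r, x }.
G -> e F x contributes {e}.
From G -> P: add FIRST(P) = { r, '' } (including '' since P is nullable).
Union: FIRST(G) = { e, j, r, x, '' }.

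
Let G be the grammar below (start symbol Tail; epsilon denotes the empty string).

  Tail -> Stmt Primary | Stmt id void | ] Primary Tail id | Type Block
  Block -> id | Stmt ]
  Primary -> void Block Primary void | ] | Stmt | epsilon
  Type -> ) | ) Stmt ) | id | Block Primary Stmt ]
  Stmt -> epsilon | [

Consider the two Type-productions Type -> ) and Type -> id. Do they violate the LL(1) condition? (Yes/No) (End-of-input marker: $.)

FIRST()) = { ) } and FIRST(id) = { id }.
The FIRST sets are disjoint and neither alternative is nullable — no conflict.

No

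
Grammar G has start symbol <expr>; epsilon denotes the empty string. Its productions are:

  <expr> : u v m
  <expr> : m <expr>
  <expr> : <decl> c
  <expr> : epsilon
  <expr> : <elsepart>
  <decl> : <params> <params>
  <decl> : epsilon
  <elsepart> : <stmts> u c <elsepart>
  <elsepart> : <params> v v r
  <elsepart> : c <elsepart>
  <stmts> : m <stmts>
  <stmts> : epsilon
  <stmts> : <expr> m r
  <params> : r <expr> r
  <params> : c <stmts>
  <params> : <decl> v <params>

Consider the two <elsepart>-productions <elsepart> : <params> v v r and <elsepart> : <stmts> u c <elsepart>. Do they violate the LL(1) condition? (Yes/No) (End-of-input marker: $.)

FIRST(<params> v v r) = { c, r, v } and FIRST(<stmts> u c <elsepart>) = { c, m, r, u, v }.
Both contain c, so the two alternatives are not disjoint — LL(1) conflict.

Yes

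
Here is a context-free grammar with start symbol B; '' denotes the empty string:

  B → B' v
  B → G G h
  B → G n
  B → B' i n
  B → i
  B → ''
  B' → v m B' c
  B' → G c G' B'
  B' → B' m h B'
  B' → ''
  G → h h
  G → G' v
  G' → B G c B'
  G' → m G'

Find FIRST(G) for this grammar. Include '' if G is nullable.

G → h h contributes {h}.
From G → G' v: add FIRST(G') = { h, i, m, v }.
Union: FIRST(G) = { h, i, m, v }.

{ h, i, m, v }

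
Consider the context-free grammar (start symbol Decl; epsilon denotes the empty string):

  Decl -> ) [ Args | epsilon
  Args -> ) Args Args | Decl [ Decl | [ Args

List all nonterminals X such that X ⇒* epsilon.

{ Decl }

Directly nullable (have an epsilon-production): Decl.
No other nonterminal has a production whose RHS symbols are all nullable.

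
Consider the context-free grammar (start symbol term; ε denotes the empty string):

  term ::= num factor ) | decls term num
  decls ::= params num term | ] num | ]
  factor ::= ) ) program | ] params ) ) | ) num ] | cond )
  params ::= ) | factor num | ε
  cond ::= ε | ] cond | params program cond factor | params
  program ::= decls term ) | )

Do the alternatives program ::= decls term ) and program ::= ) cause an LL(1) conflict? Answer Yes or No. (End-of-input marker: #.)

FIRST(decls term )) = { ), ], num } and FIRST()) = { ) }.
Both contain ), so the two alternatives are not disjoint — LL(1) conflict.

Yes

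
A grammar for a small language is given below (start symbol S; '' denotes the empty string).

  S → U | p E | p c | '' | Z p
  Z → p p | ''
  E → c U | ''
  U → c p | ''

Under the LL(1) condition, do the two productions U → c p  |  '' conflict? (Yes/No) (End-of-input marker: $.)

No

FIRST(c p) = { c } and FIRST('') = { '' }.
The second is nullable but FOLLOW(U) = { $ } is disjoint from FIRST of the first.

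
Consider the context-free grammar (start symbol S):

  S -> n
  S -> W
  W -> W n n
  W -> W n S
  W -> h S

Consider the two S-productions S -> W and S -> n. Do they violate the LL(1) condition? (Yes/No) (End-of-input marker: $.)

FIRST(W) = { h } and FIRST(n) = { n }.
The FIRST sets are disjoint and neither alternative is nullable — no conflict.

No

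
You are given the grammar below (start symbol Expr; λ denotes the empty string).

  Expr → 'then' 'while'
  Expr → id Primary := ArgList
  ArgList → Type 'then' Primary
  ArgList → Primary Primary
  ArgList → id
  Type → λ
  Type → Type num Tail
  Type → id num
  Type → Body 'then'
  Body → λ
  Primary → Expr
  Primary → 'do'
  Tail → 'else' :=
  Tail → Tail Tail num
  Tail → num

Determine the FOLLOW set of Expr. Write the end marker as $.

{ $, 'do', 'then', :=, id }

Expr is the start symbol, so $ ∈ FOLLOW(Expr).
In Primary → Expr: Expr is at the end, add FOLLOW(Primary) = { $, 'do', 'then', :=, id }.
Union: FOLLOW(Expr) = { $, 'do', 'then', :=, id }.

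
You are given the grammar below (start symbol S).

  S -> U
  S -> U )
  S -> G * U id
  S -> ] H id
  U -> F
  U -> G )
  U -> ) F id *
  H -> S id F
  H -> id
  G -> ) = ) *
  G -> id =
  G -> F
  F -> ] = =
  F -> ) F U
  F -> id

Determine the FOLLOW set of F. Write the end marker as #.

{ #, ), *, ], id }

In U -> F: F is at the end, add FOLLOW(U) = { #, ), *, ], id }.
In U -> ) F id *: add FIRST(id *) = { id }.
In H -> S id F: F is at the end, add FOLLOW(H) = { id }.
In G -> F: F is at the end, add FOLLOW(G) = { ), * }.
In F -> ) F U: add FIRST(U) = { ), ], id }.
Union: FOLLOW(F) = { #, ), *, ], id }.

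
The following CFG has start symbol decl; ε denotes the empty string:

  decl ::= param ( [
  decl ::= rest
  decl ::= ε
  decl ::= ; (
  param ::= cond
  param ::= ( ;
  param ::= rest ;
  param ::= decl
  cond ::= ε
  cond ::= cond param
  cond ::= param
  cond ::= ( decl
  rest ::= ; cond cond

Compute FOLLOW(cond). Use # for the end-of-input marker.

In param ::= cond: cond is at the end, add FOLLOW(param) = { #, (, ; }.
In cond ::= cond param: add FIRST(param)\{ε} = { (, ; }.
  Since param is nullable, also add FOLLOW(cond) = { #, (, ; }.
In rest ::= ; cond cond: add FIRST(cond)\{ε} = { (, ; }.
  Since cond is nullable, also add FOLLOW(rest) = { #, (, ; }.
In rest ::= ; cond cond: cond is at the end, add FOLLOW(rest) = { #, (, ; }.
Union: FOLLOW(cond) = { #, (, ; }.

{ #, (, ; }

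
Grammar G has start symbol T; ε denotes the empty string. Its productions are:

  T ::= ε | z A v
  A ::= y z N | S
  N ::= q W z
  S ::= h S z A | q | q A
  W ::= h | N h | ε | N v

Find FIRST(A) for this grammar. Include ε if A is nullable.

A ::= y z N contributes {y}.
From A ::= S: add FIRST(S) = { h, q }.
Union: FIRST(A) = { h, q, y }.

{ h, q, y }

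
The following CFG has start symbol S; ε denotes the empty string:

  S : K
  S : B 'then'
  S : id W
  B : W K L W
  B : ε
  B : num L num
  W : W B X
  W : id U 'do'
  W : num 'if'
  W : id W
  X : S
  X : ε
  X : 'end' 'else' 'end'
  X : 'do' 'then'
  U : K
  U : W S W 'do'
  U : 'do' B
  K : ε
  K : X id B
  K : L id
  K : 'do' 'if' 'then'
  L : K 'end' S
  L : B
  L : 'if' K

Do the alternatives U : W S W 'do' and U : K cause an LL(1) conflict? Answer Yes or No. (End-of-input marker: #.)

FIRST(W S W 'do') = { id, num } and FIRST(K) = { 'do', 'end', 'if', 'then', id, num, ε }.
Both contain id, so the two alternatives are not disjoint — LL(1) conflict.

Yes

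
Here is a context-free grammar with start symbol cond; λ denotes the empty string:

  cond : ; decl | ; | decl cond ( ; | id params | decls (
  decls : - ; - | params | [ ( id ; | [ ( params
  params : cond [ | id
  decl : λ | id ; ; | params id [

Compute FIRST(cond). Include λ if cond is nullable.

cond : ; decl contributes {;}.
cond : ; contributes {;}.
From cond : decl cond ( ;: decl nullable, take FIRST(decl) ∪ FIRST(cond) = { -, ;, [, id }.
cond : id params contributes {id}.
From cond : decls (: add FIRST(decls) = { -, ;, [, id }.
Union: FIRST(cond) = { -, ;, [, id }.

{ -, ;, [, id }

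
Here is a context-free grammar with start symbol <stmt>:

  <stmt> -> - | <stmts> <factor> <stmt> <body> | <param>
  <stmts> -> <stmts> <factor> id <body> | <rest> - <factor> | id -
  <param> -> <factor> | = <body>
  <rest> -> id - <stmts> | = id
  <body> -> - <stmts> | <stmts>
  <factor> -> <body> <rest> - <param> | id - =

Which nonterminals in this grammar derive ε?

No nonterminal has an empty production or an RHS whose symbols are all nullable.

{ } (none)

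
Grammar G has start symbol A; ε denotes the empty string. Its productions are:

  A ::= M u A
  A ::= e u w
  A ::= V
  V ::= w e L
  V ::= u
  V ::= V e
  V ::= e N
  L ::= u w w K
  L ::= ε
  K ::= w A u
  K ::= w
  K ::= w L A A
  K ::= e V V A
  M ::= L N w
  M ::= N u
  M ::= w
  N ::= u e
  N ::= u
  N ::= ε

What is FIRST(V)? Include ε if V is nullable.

{ e, u, w }

V ::= w e L contributes {w}.
V ::= u contributes {u}.
From V ::= V e: add FIRST(V) = { e, u, w }.
V ::= e N contributes {e}.
Union: FIRST(V) = { e, u, w }.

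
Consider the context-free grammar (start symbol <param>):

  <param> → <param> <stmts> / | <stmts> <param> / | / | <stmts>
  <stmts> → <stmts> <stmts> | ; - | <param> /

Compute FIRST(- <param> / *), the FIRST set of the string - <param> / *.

- is a terminal; add {-} and stop.

{ - }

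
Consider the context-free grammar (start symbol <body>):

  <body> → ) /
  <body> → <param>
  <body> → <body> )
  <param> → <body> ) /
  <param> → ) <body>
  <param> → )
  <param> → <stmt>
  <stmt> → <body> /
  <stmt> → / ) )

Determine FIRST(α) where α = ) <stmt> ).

) is a terminal; add {)} and stop.

{ ) }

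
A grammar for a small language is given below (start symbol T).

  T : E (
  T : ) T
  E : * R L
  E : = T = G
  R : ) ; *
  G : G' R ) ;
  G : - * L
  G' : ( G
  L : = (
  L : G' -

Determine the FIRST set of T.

From T : E (: add FIRST(E) = { *, = }.
T : ) T contributes {)}.
Union: FIRST(T) = { ), *, = }.

{ ), *, = }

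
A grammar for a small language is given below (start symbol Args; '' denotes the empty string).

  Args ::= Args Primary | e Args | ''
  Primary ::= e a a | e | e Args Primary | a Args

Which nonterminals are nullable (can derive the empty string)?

{ Args }

Directly nullable (have an ''-production): Args.
No other nonterminal has a production whose RHS symbols are all nullable.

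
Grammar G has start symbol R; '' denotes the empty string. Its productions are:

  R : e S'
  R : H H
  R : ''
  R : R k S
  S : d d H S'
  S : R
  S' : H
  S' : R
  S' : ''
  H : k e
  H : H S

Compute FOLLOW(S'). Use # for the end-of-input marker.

{ #, d, e, k }

In R : e S': S' is at the end, add FOLLOW(R) = { #, d, e, k }.
In S : d d H S': S' is at the end, add FOLLOW(S) = { #, d, e, k }.
Union: FOLLOW(S') = { #, d, e, k }.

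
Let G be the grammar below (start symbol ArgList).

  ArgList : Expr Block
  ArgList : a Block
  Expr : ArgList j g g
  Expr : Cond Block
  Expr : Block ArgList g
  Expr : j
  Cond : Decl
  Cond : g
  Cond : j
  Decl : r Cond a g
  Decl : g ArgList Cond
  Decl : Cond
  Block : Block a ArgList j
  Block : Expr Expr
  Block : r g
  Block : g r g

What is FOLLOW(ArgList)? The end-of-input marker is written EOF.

{ EOF, g, j, r }

ArgList is the start symbol, so EOF ∈ FOLLOW(ArgList).
In Expr : ArgList j g g: add FIRST(j g g) = { j }.
In Expr : Block ArgList g: add FIRST(g) = { g }.
In Decl : g ArgList Cond: add FIRST(Cond) = { g, j, r }.
In Block : Block a ArgList j: add FIRST(j) = { j }.
Union: FOLLOW(ArgList) = { EOF, g, j, r }.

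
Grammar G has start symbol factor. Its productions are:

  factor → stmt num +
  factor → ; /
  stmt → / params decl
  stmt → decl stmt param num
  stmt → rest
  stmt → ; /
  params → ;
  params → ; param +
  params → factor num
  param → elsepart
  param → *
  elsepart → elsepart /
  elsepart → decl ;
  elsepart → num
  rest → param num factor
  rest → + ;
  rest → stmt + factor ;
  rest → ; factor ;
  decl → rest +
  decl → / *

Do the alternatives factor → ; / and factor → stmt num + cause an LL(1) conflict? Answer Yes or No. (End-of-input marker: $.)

Yes

FIRST(; /) = { ; } and FIRST(stmt num +) = { *, +, /, ;, num }.
Both contain ;, so the two alternatives are not disjoint — LL(1) conflict.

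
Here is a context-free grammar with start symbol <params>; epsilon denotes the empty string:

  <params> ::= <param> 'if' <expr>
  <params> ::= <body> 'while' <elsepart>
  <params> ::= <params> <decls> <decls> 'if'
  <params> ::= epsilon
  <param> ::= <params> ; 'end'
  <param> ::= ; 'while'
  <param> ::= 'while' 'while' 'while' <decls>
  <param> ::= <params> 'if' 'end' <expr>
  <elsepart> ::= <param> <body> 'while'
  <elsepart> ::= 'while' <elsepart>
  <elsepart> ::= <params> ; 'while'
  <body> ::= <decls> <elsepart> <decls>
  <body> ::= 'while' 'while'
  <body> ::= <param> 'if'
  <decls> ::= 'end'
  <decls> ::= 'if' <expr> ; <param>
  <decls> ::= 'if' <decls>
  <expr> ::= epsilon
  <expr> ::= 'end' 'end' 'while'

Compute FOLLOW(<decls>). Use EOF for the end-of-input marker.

{ 'end', 'if', 'while', ; }

In <params> ::= <params> <decls> <decls> 'if': add FIRST(<decls> 'if') = { 'end', 'if' }.
In <params> ::= <params> <decls> <decls> 'if': add FIRST('if') = { 'if' }.
In <param> ::= 'while' 'while' 'while' <decls>: <decls> is at the end, add FOLLOW(<param>) = { 'end', 'if', 'while', ; }.
In <body> ::= <decls> <elsepart> <decls>: add FIRST(<elsepart> <decls>) = { 'end', 'if', 'while', ; }.
In <body> ::= <decls> <elsepart> <decls>: <decls> is at the end, add FOLLOW(<body>) = { 'while' }.
In <decls> ::= 'if' <decls>: <decls> is at the end, add FOLLOW(<decls>) = { 'end', 'if', 'while', ; }.
Union: FOLLOW(<decls>) = { 'end', 'if', 'while', ; }.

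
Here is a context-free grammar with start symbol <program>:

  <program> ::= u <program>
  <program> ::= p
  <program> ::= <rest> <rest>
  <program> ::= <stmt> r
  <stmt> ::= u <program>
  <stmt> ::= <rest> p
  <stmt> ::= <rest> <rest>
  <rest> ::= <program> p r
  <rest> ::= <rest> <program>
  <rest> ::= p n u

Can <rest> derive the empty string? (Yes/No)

No nonterminal in this grammar is nullable.
No production of <rest> has an RHS whose symbols are all nullable, so <rest> is not nullable.

No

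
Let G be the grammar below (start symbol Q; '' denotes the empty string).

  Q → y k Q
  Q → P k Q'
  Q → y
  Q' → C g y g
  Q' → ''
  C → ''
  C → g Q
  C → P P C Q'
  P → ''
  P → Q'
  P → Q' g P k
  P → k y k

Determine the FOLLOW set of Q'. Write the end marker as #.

In Q → P k Q': Q' is at the end, add FOLLOW(Q) = { #, g, k }.
In C → P P C Q': Q' is at the end, add FOLLOW(C) = { g, k }.
In P → Q': Q' is at the end, add FOLLOW(P) = { g, k }.
In P → Q' g P k: add FIRST(g P k) = { g }.
Union: FOLLOW(Q') = { #, g, k }.

{ #, g, k }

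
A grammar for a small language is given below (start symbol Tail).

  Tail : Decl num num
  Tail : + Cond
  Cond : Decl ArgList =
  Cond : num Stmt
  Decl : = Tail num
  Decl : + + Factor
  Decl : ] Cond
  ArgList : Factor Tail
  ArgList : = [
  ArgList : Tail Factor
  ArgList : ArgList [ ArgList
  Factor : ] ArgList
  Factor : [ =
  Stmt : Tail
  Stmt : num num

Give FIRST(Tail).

{ +, =, ] }

From Tail : Decl num num: add FIRST(Decl) = { +, =, ] }.
Tail : + Cond contributes {+}.
Union: FIRST(Tail) = { +, =, ] }.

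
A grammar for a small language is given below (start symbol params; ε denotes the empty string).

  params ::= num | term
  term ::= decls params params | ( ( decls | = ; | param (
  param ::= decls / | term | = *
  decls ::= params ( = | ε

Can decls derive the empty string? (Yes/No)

Yes

decls has an ε-production, so decls ⇒ ε.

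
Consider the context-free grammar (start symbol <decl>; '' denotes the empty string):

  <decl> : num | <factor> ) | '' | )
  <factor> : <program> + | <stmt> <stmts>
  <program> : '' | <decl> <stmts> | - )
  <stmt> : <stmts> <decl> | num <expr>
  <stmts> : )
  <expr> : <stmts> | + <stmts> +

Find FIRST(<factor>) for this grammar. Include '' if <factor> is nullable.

{ ), +, -, num }

From <factor> : <program> +: <program> nullable, take FIRST(<program>) ∪ {+} = { ), +, -, num }.
From <factor> : <stmt> <stmts>: add FIRST(<stmt>) = { ), num }.
Union: FIRST(<factor>) = { ), +, -, num }.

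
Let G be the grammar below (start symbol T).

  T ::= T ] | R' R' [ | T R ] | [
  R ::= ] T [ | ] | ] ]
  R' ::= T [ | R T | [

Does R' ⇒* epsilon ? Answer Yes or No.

No

No nonterminal in this grammar is nullable.
No production of R' has an RHS whose symbols are all nullable, so R' is not nullable.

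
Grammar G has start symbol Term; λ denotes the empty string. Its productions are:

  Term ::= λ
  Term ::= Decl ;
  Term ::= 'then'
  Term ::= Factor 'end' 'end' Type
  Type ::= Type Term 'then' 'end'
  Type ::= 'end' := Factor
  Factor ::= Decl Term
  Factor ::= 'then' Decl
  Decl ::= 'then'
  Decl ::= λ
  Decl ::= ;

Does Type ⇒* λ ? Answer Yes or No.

Nullable nonterminals: Decl, Factor, Term.
No production of Type has an RHS whose symbols are all nullable, so Type is not nullable.

No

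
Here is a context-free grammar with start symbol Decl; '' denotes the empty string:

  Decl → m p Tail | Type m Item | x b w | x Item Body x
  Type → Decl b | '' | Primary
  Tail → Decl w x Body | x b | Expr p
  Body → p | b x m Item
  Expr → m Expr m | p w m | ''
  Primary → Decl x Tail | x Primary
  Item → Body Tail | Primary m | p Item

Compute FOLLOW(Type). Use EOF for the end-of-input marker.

In Decl → Type m Item: add FIRST(m Item) = { m }.
Union: FOLLOW(Type) = { m }.

{ m }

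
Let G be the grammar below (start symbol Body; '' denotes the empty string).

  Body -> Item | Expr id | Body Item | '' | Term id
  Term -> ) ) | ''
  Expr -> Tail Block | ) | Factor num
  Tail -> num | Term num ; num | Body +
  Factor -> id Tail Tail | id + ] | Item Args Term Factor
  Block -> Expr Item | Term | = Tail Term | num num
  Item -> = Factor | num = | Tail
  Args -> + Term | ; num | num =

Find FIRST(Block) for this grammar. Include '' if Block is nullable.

From Block -> Expr Item: add FIRST(Expr) = { ), +, =, id, num }.
From Block -> Term: add FIRST(Term) = { ), '' } (including '' since Term is nullable).
Block -> = Tail Term contributes {=}.
Block -> num num contributes {num}.
Union: FIRST(Block) = { ), +, =, id, num, '' }.

{ ), +, =, id, num, '' }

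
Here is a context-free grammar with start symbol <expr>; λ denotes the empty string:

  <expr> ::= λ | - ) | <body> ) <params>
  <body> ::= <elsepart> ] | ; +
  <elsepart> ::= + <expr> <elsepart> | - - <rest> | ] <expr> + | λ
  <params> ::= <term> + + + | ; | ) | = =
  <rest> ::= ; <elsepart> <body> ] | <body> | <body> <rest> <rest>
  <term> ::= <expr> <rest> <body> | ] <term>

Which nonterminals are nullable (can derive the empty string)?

{ <elsepart>, <expr> }

Directly nullable (have an λ-production): <expr>, <elsepart>.
No other nonterminal has a production whose RHS symbols are all nullable.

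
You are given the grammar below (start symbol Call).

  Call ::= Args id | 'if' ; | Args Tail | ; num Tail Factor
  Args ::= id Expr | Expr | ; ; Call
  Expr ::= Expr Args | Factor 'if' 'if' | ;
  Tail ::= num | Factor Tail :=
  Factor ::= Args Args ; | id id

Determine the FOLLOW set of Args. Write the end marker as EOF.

{ ;, id, num }

In Call ::= Args id: add FIRST(id) = { id }.
In Call ::= Args Tail: add FIRST(Tail) = { ;, id, num }.
In Expr ::= Expr Args: Args is at the end, add FOLLOW(Expr) = { ;, id, num }.
In Factor ::= Args Args ;: add FIRST(Args ;) = { ;, id }.
In Factor ::= Args Args ;: add FIRST(;) = { ; }.
Union: FOLLOW(Args) = { ;, id, num }.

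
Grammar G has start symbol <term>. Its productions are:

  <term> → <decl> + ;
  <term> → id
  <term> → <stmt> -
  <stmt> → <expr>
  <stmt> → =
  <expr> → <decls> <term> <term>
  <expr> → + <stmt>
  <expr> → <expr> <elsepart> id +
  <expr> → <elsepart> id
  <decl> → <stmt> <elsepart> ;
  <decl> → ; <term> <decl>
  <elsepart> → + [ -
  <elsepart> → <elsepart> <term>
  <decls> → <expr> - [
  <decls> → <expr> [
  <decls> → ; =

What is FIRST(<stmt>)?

From <stmt> → <expr>: add FIRST(<expr>) = { +, ; }.
<stmt> → = contributes {=}.
Union: FIRST(<stmt>) = { +, ;, = }.

{ +, ;, = }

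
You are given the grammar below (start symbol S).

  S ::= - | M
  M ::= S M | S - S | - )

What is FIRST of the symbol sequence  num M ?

{ num }

num is a terminal; add {num} and stop.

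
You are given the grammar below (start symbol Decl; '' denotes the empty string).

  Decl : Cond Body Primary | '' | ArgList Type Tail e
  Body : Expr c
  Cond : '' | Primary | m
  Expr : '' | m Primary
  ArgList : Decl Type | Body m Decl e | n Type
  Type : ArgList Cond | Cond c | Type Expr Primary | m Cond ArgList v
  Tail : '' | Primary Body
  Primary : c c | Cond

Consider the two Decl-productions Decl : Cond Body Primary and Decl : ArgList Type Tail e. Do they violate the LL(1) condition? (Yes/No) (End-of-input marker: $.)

FIRST(Cond Body Primary) = { c, m } and FIRST(ArgList Type Tail e) = { c, m, n }.
Both contain c, so the two alternatives are not disjoint — LL(1) conflict.

Yes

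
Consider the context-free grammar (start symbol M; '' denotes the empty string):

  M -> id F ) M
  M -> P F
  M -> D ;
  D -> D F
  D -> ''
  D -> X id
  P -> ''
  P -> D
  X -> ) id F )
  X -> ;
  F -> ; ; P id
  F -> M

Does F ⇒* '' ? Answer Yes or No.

No

Nullable nonterminals: D, P.
No production of F has an RHS whose symbols are all nullable, so F is not nullable.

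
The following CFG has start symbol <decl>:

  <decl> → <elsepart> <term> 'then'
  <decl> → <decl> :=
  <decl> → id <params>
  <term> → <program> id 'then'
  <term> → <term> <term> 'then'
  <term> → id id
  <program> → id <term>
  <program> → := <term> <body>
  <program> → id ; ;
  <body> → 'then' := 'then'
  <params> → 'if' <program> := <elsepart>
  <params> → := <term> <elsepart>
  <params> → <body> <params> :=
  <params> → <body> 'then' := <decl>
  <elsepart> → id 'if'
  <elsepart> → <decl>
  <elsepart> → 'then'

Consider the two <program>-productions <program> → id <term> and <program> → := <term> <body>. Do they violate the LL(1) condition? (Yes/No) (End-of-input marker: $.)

No

FIRST(id <term>) = { id } and FIRST(:= <term> <body>) = { := }.
The FIRST sets are disjoint and neither alternative is nullable — no conflict.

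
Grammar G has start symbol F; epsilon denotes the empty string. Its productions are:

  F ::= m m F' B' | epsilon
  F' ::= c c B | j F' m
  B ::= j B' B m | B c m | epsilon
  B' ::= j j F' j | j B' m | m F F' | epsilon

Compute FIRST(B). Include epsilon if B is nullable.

B ::= j B' B m contributes {j}.
From B ::= B c m: B nullable, take FIRST(B) ∪ {c} = { c, j }.
B ::= epsilon contributes epsilon.
Union: FIRST(B) = { c, j, epsilon }.

{ c, j, epsilon }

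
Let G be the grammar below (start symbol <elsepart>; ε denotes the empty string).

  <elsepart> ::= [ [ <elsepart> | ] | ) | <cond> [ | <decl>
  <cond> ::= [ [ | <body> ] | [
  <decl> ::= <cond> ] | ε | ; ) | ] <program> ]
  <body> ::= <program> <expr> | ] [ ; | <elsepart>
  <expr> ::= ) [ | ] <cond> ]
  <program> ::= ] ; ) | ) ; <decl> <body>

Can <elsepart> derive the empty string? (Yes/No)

<elsepart> ::= <decl> and each of <decl> is nullable, so <elsepart> ⇒* ε.

Yes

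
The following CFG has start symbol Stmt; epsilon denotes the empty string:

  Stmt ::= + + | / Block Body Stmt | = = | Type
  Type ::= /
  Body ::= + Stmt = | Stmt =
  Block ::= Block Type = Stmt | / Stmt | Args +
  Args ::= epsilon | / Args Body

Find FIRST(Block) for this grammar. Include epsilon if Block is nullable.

From Block ::= Block Type = Stmt: add FIRST(Block) = { +, / }.
Block ::= / Stmt contributes {/}.
From Block ::= Args +: Args nullable, take FIRST(Args) ∪ {+} = { +, / }.
Union: FIRST(Block) = { +, / }.

{ +, / }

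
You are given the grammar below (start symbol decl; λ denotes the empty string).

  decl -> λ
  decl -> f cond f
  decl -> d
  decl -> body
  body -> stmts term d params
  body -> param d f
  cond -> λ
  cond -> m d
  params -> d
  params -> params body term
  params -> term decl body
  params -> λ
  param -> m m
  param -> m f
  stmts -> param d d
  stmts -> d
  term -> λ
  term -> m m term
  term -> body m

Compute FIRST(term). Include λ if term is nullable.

{ d, m, λ }

term -> λ contributes λ.
term -> m m term contributes {m}.
From term -> body m: add FIRST(body) = { d, m }.
Union: FIRST(term) = { d, m, λ }.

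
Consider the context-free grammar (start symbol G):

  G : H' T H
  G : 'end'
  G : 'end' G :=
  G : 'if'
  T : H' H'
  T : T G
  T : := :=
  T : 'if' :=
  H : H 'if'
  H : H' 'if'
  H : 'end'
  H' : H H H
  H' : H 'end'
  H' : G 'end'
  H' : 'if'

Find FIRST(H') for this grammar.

From H' : H H H: add FIRST(H) = { 'end', 'if' }.
From H' : H 'end': add FIRST(H) = { 'end', 'if' }.
From H' : G 'end': add FIRST(G) = { 'end', 'if' }.
H' : 'if' contributes {'if'}.
Union: FIRST(H') = { 'end', 'if' }.

{ 'end', 'if' }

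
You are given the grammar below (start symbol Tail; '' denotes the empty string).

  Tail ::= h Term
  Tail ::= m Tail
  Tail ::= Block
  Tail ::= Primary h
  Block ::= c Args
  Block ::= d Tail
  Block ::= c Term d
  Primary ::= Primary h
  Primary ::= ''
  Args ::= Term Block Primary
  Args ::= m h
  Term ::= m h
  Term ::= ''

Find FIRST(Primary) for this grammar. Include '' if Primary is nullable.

From Primary ::= Primary h: Primary nullable, take FIRST(Primary) ∪ {h} = { h }.
Primary ::= '' contributes ''.
Union: FIRST(Primary) = { h, '' }.

{ h, '' }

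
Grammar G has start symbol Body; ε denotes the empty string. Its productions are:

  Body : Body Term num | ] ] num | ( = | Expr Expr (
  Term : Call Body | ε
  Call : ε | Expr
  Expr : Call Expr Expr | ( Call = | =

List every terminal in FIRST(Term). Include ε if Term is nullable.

From Term : Call Body: Call nullable, take FIRST(Call) ∪ FIRST(Body) = { (, =, ] }.
Term : ε contributes ε.
Union: FIRST(Term) = { (, =, ], ε }.

{ (, =, ], ε }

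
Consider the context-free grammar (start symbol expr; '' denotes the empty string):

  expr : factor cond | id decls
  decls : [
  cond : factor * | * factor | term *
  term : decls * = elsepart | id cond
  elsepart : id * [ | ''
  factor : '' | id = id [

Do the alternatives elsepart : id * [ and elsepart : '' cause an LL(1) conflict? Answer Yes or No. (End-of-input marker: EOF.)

No

FIRST(id * [) = { id } and FIRST('') = { '' }.
The second is nullable but FOLLOW(elsepart) = { * } is disjoint from FIRST of the first.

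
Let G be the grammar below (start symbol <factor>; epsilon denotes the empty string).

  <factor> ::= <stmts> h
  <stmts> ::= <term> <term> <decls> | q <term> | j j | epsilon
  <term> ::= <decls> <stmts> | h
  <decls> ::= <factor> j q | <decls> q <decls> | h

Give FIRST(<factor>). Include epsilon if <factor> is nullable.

{ h, j, q }

From <factor> ::= <stmts> h: <stmts> nullable, take FIRST(<stmts>) ∪ {h} = { h, j, q }.
Union: FIRST(<factor>) = { h, j, q }.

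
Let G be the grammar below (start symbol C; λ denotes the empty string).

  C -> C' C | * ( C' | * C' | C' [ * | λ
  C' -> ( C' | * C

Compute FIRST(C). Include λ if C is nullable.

{ (, *, λ }

From C -> C' C: add FIRST(C') = { (, * }.
C -> * ( C' contributes {*}.
C -> * C' contributes {*}.
From C -> C' [ *: add FIRST(C') = { (, * }.
C -> λ contributes λ.
Union: FIRST(C) = { (, *, λ }.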